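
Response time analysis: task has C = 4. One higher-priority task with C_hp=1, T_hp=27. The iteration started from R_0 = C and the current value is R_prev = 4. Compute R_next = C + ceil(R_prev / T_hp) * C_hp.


R_next = C + ceil(R_prev / T_hp) * C_hp
ceil(4 / 27) = ceil(0.1481) = 1
Interference = 1 * 1 = 1
R_next = 4 + 1 = 5

5


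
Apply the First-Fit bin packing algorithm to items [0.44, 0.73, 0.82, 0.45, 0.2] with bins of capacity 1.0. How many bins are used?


Place items sequentially using First-Fit:
  Item 0.44 -> new Bin 1
  Item 0.73 -> new Bin 2
  Item 0.82 -> new Bin 3
  Item 0.45 -> Bin 1 (now 0.89)
  Item 0.2 -> Bin 2 (now 0.93)
Total bins used = 3

3


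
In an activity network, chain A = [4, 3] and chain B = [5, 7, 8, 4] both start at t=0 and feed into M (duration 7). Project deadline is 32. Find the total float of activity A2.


Forward pass: ES(A2) = sum of predecessors on chain A = 4
EF = ES + duration = 4 + 3 = 7
Backward pass: LF(M) = deadline = 32; LS(M) = 32 - 7 = 25
LF(A2) = LS(M) - sum(successors on chain A) = 25 - 0 = 25
LS = LF - duration = 25 - 3 = 22
Total float = LS - ES = 22 - 4 = 18

18


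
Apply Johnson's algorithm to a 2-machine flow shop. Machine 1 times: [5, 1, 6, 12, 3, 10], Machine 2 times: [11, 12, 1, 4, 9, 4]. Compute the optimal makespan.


Apply Johnson's rule:
  Group 1 (a <= b): [(2, 1, 12), (5, 3, 9), (1, 5, 11)]
  Group 2 (a > b): [(4, 12, 4), (6, 10, 4), (3, 6, 1)]
Optimal job order: [2, 5, 1, 4, 6, 3]
Schedule:
  Job 2: M1 done at 1, M2 done at 13
  Job 5: M1 done at 4, M2 done at 22
  Job 1: M1 done at 9, M2 done at 33
  Job 4: M1 done at 21, M2 done at 37
  Job 6: M1 done at 31, M2 done at 41
  Job 3: M1 done at 37, M2 done at 42
Makespan = 42

42


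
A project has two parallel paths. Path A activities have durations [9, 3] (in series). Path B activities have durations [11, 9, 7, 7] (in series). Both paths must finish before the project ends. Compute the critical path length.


Path A total = 9 + 3 = 12
Path B total = 11 + 9 + 7 + 7 = 34
Critical path = longest path = max(12, 34) = 34

34


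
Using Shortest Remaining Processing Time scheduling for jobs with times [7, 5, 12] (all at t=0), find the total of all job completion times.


Since all jobs arrive at t=0, SRPT equals SPT ordering.
SPT order: [5, 7, 12]
Completion times:
  Job 1: p=5, C=5
  Job 2: p=7, C=12
  Job 3: p=12, C=24
Total completion time = 5 + 12 + 24 = 41

41


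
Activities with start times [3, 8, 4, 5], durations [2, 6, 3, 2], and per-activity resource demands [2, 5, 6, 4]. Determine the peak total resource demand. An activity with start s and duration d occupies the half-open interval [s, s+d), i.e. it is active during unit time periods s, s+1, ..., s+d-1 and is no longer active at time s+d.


Each activity i is active on [start_i, start_i + duration_i).
Compute total resource usage per time slot:
  t=0: active resources = [], total = 0
  t=1: active resources = [], total = 0
  t=2: active resources = [], total = 0
  t=3: active resources = [2], total = 2
  t=4: active resources = [2, 6], total = 8
  t=5: active resources = [6, 4], total = 10
  t=6: active resources = [6, 4], total = 10
  t=7: active resources = [], total = 0
  t=8: active resources = [5], total = 5
  t=9: active resources = [5], total = 5
  t=10: active resources = [5], total = 5
  t=11: active resources = [5], total = 5
  t=12: active resources = [5], total = 5
  t=13: active resources = [5], total = 5
Peak resource demand = 10

10


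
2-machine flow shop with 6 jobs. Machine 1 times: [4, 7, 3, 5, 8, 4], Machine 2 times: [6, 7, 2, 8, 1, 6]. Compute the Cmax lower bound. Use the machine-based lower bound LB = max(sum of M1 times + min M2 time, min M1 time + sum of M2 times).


LB1 = sum(M1 times) + min(M2 times) = 31 + 1 = 32
LB2 = min(M1 times) + sum(M2 times) = 3 + 30 = 33
Lower bound = max(LB1, LB2) = max(32, 33) = 33

33


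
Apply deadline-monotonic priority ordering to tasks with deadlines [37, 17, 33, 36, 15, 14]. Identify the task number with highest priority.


Sort tasks by relative deadline (ascending):
  Task 6: deadline = 14
  Task 5: deadline = 15
  Task 2: deadline = 17
  Task 3: deadline = 33
  Task 4: deadline = 36
  Task 1: deadline = 37
Priority order (highest first): [6, 5, 2, 3, 4, 1]
Highest priority task = 6

6


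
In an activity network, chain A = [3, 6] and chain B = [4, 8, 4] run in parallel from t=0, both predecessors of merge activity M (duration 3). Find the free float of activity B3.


ES(B3) = sum of predecessors on chain B = 12
EF(B3) = ES + duration = 12 + 4 = 16
Successor of B3 is M. ES(M) = max(sum(A), sum(B)) = max(9, 16) = 16
Free float = ES(successor) - EF(current) = 16 - 16 = 0

0


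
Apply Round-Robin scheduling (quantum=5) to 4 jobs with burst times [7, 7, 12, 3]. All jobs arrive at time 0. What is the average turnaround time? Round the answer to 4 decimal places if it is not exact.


Time quantum = 5
Execution trace:
  J1 runs 5 units, time = 5
  J2 runs 5 units, time = 10
  J3 runs 5 units, time = 15
  J4 runs 3 units, time = 18
  J1 runs 2 units, time = 20
  J2 runs 2 units, time = 22
  J3 runs 5 units, time = 27
  J3 runs 2 units, time = 29
Finish times: [20, 22, 29, 18]
Average turnaround = 89/4 = 22.25

22.25


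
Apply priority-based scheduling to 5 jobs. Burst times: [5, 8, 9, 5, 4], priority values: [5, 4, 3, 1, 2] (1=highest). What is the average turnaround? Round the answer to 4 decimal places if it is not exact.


Sort by priority (ascending = highest first):
Order: [(1, 5), (2, 4), (3, 9), (4, 8), (5, 5)]
Completion times:
  Priority 1, burst=5, C=5
  Priority 2, burst=4, C=9
  Priority 3, burst=9, C=18
  Priority 4, burst=8, C=26
  Priority 5, burst=5, C=31
Average turnaround = 89/5 = 17.8

17.8


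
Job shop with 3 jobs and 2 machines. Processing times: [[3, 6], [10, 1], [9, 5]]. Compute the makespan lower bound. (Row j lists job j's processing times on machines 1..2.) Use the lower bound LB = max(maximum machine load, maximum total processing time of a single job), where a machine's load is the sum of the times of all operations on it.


Machine loads:
  Machine 1: 3 + 10 + 9 = 22
  Machine 2: 6 + 1 + 5 = 12
Max machine load = 22
Job totals:
  Job 1: 9
  Job 2: 11
  Job 3: 14
Max job total = 14
Lower bound = max(22, 14) = 22

22


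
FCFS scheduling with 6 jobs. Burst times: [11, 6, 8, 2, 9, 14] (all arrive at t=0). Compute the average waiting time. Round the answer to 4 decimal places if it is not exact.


FCFS order (as given): [11, 6, 8, 2, 9, 14]
Waiting times:
  Job 1: wait = 0
  Job 2: wait = 11
  Job 3: wait = 17
  Job 4: wait = 25
  Job 5: wait = 27
  Job 6: wait = 36
Sum of waiting times = 116
Average waiting time = 116/6 = 19.3333

19.3333


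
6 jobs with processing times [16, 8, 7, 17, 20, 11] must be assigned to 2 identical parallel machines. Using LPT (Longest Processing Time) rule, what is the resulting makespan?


Sort jobs in decreasing order (LPT): [20, 17, 16, 11, 8, 7]
Assign each job to the least loaded machine:
  Machine 1: jobs [20, 11, 8], load = 39
  Machine 2: jobs [17, 16, 7], load = 40
Makespan = max load = 40

40


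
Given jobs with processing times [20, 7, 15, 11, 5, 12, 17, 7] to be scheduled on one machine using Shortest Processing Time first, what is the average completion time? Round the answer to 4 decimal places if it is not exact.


Sort jobs by processing time (SPT order): [5, 7, 7, 11, 12, 15, 17, 20]
Compute completion times sequentially:
  Job 1: processing = 5, completes at 5
  Job 2: processing = 7, completes at 12
  Job 3: processing = 7, completes at 19
  Job 4: processing = 11, completes at 30
  Job 5: processing = 12, completes at 42
  Job 6: processing = 15, completes at 57
  Job 7: processing = 17, completes at 74
  Job 8: processing = 20, completes at 94
Sum of completion times = 333
Average completion time = 333/8 = 41.625

41.625


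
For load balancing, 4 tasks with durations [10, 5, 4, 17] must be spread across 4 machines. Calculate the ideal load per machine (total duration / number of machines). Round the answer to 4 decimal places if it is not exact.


Total processing time = 10 + 5 + 4 + 17 = 36
Number of machines = 4
Ideal balanced load = 36 / 4 = 9.0

9.0


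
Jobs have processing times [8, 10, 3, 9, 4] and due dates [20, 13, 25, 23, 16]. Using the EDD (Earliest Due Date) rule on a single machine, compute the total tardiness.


Sort by due date (EDD order): [(10, 13), (4, 16), (8, 20), (9, 23), (3, 25)]
Compute completion times and tardiness:
  Job 1: p=10, d=13, C=10, tardiness=max(0,10-13)=0
  Job 2: p=4, d=16, C=14, tardiness=max(0,14-16)=0
  Job 3: p=8, d=20, C=22, tardiness=max(0,22-20)=2
  Job 4: p=9, d=23, C=31, tardiness=max(0,31-23)=8
  Job 5: p=3, d=25, C=34, tardiness=max(0,34-25)=9
Total tardiness = 19

19


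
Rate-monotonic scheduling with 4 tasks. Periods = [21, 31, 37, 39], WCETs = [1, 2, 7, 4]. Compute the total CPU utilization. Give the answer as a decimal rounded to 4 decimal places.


Compute individual utilizations (exact fractions):
  Task 1: C/T = 1/21 (approx. 0.0476)
  Task 2: C/T = 2/31 (approx. 0.0645)
  Task 3: C/T = 7/37 (approx. 0.1892)
  Task 4: C/T = 4/39 (approx. 0.1026)
Total utilization U = 1/21 + 2/31 + 7/37 + 4/39 = 126470/313131
Rounded to 4 decimal places: U = 0.4039
RM (Liu & Layland) bound for 4 tasks = 0.756828; compare with U = 126470/313131 (approx. 0.403888)
U <= bound, so schedulable by RM sufficient condition.

0.4039


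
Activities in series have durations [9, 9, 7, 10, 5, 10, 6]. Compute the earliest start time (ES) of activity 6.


Activity 6 starts after activities 1 through 5 complete.
Predecessor durations: [9, 9, 7, 10, 5]
ES = 9 + 9 + 7 + 10 + 5 = 40

40


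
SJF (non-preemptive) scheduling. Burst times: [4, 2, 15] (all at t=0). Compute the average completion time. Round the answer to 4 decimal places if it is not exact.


SJF order (ascending): [2, 4, 15]
Completion times:
  Job 1: burst=2, C=2
  Job 2: burst=4, C=6
  Job 3: burst=15, C=21
Average completion = 29/3 = 9.6667

9.6667


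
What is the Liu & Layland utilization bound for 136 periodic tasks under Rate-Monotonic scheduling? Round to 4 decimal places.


Compute 2^(1/136) = 1.0051096806
Subtract 1: 1.0051096806 - 1 = 0.0051096806
Multiply by n: 136 * 0.0051096806 = 0.6949165616
Round to 4 dp: 0.6949

0.6949


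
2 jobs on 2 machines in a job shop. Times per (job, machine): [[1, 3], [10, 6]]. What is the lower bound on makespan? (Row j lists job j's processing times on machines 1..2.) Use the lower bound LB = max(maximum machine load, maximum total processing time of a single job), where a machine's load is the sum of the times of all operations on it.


Machine loads:
  Machine 1: 1 + 10 = 11
  Machine 2: 3 + 6 = 9
Max machine load = 11
Job totals:
  Job 1: 4
  Job 2: 16
Max job total = 16
Lower bound = max(11, 16) = 16

16


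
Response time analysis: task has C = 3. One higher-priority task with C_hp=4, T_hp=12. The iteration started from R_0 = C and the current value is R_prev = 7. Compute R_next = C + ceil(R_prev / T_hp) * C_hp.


R_next = C + ceil(R_prev / T_hp) * C_hp
ceil(7 / 12) = ceil(0.5833) = 1
Interference = 1 * 4 = 4
R_next = 3 + 4 = 7
R_next = R_prev, so the iteration has converged (response time = 7).

7


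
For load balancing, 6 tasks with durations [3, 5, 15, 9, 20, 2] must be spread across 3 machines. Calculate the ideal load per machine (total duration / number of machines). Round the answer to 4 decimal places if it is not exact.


Total processing time = 3 + 5 + 15 + 9 + 20 + 2 = 54
Number of machines = 3
Ideal balanced load = 54 / 3 = 18.0

18.0


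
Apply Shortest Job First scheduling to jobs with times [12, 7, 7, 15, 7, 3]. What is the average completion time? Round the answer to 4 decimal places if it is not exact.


SJF order (ascending): [3, 7, 7, 7, 12, 15]
Completion times:
  Job 1: burst=3, C=3
  Job 2: burst=7, C=10
  Job 3: burst=7, C=17
  Job 4: burst=7, C=24
  Job 5: burst=12, C=36
  Job 6: burst=15, C=51
Average completion = 141/6 = 23.5

23.5


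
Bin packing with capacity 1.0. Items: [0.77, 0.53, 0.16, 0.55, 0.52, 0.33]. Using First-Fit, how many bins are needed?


Place items sequentially using First-Fit:
  Item 0.77 -> new Bin 1
  Item 0.53 -> new Bin 2
  Item 0.16 -> Bin 1 (now 0.93)
  Item 0.55 -> new Bin 3
  Item 0.52 -> new Bin 4
  Item 0.33 -> Bin 2 (now 0.86)
Total bins used = 4

4


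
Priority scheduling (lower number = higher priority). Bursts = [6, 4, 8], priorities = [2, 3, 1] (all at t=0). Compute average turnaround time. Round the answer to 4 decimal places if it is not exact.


Sort by priority (ascending = highest first):
Order: [(1, 8), (2, 6), (3, 4)]
Completion times:
  Priority 1, burst=8, C=8
  Priority 2, burst=6, C=14
  Priority 3, burst=4, C=18
Average turnaround = 40/3 = 13.3333

13.3333


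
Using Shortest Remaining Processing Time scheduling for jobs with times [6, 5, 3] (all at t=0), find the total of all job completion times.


Since all jobs arrive at t=0, SRPT equals SPT ordering.
SPT order: [3, 5, 6]
Completion times:
  Job 1: p=3, C=3
  Job 2: p=5, C=8
  Job 3: p=6, C=14
Total completion time = 3 + 8 + 14 = 25

25


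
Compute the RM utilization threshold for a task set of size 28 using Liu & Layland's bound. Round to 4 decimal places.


Compute 2^(1/28) = 1.0250642120
Subtract 1: 1.0250642120 - 1 = 0.0250642120
Multiply by n: 28 * 0.0250642120 = 0.7017979360
Round to 4 dp: 0.7018

0.7018


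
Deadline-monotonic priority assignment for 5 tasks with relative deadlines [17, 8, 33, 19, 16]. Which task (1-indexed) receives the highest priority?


Sort tasks by relative deadline (ascending):
  Task 2: deadline = 8
  Task 5: deadline = 16
  Task 1: deadline = 17
  Task 4: deadline = 19
  Task 3: deadline = 33
Priority order (highest first): [2, 5, 1, 4, 3]
Highest priority task = 2

2


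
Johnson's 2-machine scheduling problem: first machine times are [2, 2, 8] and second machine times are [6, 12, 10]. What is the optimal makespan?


Apply Johnson's rule:
  Group 1 (a <= b): [(1, 2, 6), (2, 2, 12), (3, 8, 10)]
  Group 2 (a > b): []
Optimal job order: [1, 2, 3]
Schedule:
  Job 1: M1 done at 2, M2 done at 8
  Job 2: M1 done at 4, M2 done at 20
  Job 3: M1 done at 12, M2 done at 30
Makespan = 30

30


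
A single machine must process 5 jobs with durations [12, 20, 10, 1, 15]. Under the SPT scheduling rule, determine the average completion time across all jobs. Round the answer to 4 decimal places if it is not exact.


Sort jobs by processing time (SPT order): [1, 10, 12, 15, 20]
Compute completion times sequentially:
  Job 1: processing = 1, completes at 1
  Job 2: processing = 10, completes at 11
  Job 3: processing = 12, completes at 23
  Job 4: processing = 15, completes at 38
  Job 5: processing = 20, completes at 58
Sum of completion times = 131
Average completion time = 131/5 = 26.2

26.2


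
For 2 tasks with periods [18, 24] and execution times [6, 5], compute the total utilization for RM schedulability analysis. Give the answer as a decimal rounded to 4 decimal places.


Compute individual utilizations (exact fractions):
  Task 1: C/T = 6/18 = 1/3 (approx. 0.3333)
  Task 2: C/T = 5/24 (approx. 0.2083)
Total utilization U = 1/3 + 5/24 = 13/24
Rounded to 4 decimal places: U = 0.5417
RM (Liu & Layland) bound for 2 tasks = 0.828427; compare with U = 13/24 (approx. 0.541667)
U <= bound, so schedulable by RM sufficient condition.

0.5417


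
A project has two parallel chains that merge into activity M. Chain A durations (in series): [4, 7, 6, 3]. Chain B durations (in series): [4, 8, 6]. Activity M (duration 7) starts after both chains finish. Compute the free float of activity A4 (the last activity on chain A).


ES(A4) = sum of predecessors on chain A = 17
EF(A4) = ES + duration = 17 + 3 = 20
Successor of A4 is M. ES(M) = max(sum(A), sum(B)) = max(20, 18) = 20
Free float = ES(successor) - EF(current) = 20 - 20 = 0

0


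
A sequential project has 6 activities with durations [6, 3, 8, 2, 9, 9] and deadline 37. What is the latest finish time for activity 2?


LF(activity 2) = deadline - sum of successor durations
Successors: activities 3 through 6 with durations [8, 2, 9, 9]
Sum of successor durations = 28
LF = 37 - 28 = 9

9


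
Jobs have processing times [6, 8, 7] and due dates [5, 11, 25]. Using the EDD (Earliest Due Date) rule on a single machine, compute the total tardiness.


Sort by due date (EDD order): [(6, 5), (8, 11), (7, 25)]
Compute completion times and tardiness:
  Job 1: p=6, d=5, C=6, tardiness=max(0,6-5)=1
  Job 2: p=8, d=11, C=14, tardiness=max(0,14-11)=3
  Job 3: p=7, d=25, C=21, tardiness=max(0,21-25)=0
Total tardiness = 4

4


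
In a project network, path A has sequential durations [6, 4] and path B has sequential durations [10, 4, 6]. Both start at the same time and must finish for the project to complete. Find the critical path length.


Path A total = 6 + 4 = 10
Path B total = 10 + 4 + 6 = 20
Critical path = longest path = max(10, 20) = 20

20


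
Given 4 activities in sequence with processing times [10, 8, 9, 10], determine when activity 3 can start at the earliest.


Activity 3 starts after activities 1 through 2 complete.
Predecessor durations: [10, 8]
ES = 10 + 8 = 18

18


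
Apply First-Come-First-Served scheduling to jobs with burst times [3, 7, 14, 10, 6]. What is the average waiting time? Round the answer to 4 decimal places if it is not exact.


FCFS order (as given): [3, 7, 14, 10, 6]
Waiting times:
  Job 1: wait = 0
  Job 2: wait = 3
  Job 3: wait = 10
  Job 4: wait = 24
  Job 5: wait = 34
Sum of waiting times = 71
Average waiting time = 71/5 = 14.2

14.2


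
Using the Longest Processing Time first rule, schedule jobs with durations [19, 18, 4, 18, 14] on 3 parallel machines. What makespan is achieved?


Sort jobs in decreasing order (LPT): [19, 18, 18, 14, 4]
Assign each job to the least loaded machine:
  Machine 1: jobs [19], load = 19
  Machine 2: jobs [18, 14], load = 32
  Machine 3: jobs [18, 4], load = 22
Makespan = max load = 32

32


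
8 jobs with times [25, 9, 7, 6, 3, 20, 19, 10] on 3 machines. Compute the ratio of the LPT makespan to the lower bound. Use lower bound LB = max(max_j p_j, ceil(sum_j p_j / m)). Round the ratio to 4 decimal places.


LPT order: [25, 20, 19, 10, 9, 7, 6, 3]
Machine loads after assignment: [32, 35, 32]
LPT makespan = 35
Lower bound = max(max_job, ceil(total/3)) = max(25, 33) = 33
Ratio = 35 / 33 = 1.0606

1.0606


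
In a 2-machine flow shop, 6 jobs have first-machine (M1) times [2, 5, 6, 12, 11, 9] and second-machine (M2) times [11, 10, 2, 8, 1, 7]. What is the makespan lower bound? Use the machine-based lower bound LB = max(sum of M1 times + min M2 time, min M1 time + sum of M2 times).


LB1 = sum(M1 times) + min(M2 times) = 45 + 1 = 46
LB2 = min(M1 times) + sum(M2 times) = 2 + 39 = 41
Lower bound = max(LB1, LB2) = max(46, 41) = 46

46


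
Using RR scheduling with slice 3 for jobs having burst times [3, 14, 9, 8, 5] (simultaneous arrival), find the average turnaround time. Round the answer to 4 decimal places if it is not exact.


Time quantum = 3
Execution trace:
  J1 runs 3 units, time = 3
  J2 runs 3 units, time = 6
  J3 runs 3 units, time = 9
  J4 runs 3 units, time = 12
  J5 runs 3 units, time = 15
  J2 runs 3 units, time = 18
  J3 runs 3 units, time = 21
  J4 runs 3 units, time = 24
  J5 runs 2 units, time = 26
  J2 runs 3 units, time = 29
  J3 runs 3 units, time = 32
  J4 runs 2 units, time = 34
  J2 runs 3 units, time = 37
  J2 runs 2 units, time = 39
Finish times: [3, 39, 32, 34, 26]
Average turnaround = 134/5 = 26.8

26.8


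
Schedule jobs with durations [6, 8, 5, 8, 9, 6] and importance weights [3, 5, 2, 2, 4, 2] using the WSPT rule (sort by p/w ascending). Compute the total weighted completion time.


Compute p/w ratios and sort ascending (WSPT): [(8, 5), (6, 3), (9, 4), (5, 2), (6, 2), (8, 2)]
Compute weighted completion times:
  Job (p=8,w=5): C=8, w*C=5*8=40
  Job (p=6,w=3): C=14, w*C=3*14=42
  Job (p=9,w=4): C=23, w*C=4*23=92
  Job (p=5,w=2): C=28, w*C=2*28=56
  Job (p=6,w=2): C=34, w*C=2*34=68
  Job (p=8,w=2): C=42, w*C=2*42=84
Total weighted completion time = 382

382


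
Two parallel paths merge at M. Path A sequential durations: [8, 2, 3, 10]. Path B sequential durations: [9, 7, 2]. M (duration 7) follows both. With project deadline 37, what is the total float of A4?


Forward pass: ES(A4) = sum of predecessors on chain A = 13
EF = ES + duration = 13 + 10 = 23
Backward pass: LF(M) = deadline = 37; LS(M) = 37 - 7 = 30
LF(A4) = LS(M) - sum(successors on chain A) = 30 - 0 = 30
LS = LF - duration = 30 - 10 = 20
Total float = LS - ES = 20 - 13 = 7

7


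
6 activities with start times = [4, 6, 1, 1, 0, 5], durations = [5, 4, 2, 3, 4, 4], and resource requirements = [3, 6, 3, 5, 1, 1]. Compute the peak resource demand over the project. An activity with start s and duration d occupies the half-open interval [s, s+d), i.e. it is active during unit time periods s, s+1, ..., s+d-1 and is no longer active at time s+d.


Each activity i is active on [start_i, start_i + duration_i).
Compute total resource usage per time slot:
  t=0: active resources = [1], total = 1
  t=1: active resources = [3, 5, 1], total = 9
  t=2: active resources = [3, 5, 1], total = 9
  t=3: active resources = [5, 1], total = 6
  t=4: active resources = [3], total = 3
  t=5: active resources = [3, 1], total = 4
  t=6: active resources = [3, 6, 1], total = 10
  t=7: active resources = [3, 6, 1], total = 10
  t=8: active resources = [3, 6, 1], total = 10
  t=9: active resources = [6], total = 6
Peak resource demand = 10

10


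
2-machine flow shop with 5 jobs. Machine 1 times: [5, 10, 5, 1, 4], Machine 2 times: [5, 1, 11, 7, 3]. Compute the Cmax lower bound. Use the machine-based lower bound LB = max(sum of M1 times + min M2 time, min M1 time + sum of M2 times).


LB1 = sum(M1 times) + min(M2 times) = 25 + 1 = 26
LB2 = min(M1 times) + sum(M2 times) = 1 + 27 = 28
Lower bound = max(LB1, LB2) = max(26, 28) = 28

28


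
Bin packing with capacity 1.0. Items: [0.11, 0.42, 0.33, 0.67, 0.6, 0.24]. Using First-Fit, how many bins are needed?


Place items sequentially using First-Fit:
  Item 0.11 -> new Bin 1
  Item 0.42 -> Bin 1 (now 0.53)
  Item 0.33 -> Bin 1 (now 0.86)
  Item 0.67 -> new Bin 2
  Item 0.6 -> new Bin 3
  Item 0.24 -> Bin 2 (now 0.91)
Total bins used = 3

3


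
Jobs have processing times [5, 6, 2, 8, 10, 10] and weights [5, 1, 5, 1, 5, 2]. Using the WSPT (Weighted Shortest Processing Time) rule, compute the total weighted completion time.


Compute p/w ratios and sort ascending (WSPT): [(2, 5), (5, 5), (10, 5), (10, 2), (6, 1), (8, 1)]
Compute weighted completion times:
  Job (p=2,w=5): C=2, w*C=5*2=10
  Job (p=5,w=5): C=7, w*C=5*7=35
  Job (p=10,w=5): C=17, w*C=5*17=85
  Job (p=10,w=2): C=27, w*C=2*27=54
  Job (p=6,w=1): C=33, w*C=1*33=33
  Job (p=8,w=1): C=41, w*C=1*41=41
Total weighted completion time = 258

258


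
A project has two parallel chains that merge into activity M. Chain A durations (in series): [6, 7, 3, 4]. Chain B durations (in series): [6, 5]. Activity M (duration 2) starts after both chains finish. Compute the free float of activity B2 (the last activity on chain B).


ES(B2) = sum of predecessors on chain B = 6
EF(B2) = ES + duration = 6 + 5 = 11
Successor of B2 is M. ES(M) = max(sum(A), sum(B)) = max(20, 11) = 20
Free float = ES(successor) - EF(current) = 20 - 11 = 9

9


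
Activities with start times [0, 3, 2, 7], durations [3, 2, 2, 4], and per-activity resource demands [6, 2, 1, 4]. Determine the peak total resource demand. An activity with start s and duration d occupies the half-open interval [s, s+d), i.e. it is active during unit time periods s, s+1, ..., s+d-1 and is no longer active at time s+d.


Each activity i is active on [start_i, start_i + duration_i).
Compute total resource usage per time slot:
  t=0: active resources = [6], total = 6
  t=1: active resources = [6], total = 6
  t=2: active resources = [6, 1], total = 7
  t=3: active resources = [2, 1], total = 3
  t=4: active resources = [2], total = 2
  t=5: active resources = [], total = 0
  t=6: active resources = [], total = 0
  t=7: active resources = [4], total = 4
  t=8: active resources = [4], total = 4
  t=9: active resources = [4], total = 4
  t=10: active resources = [4], total = 4
Peak resource demand = 7

7


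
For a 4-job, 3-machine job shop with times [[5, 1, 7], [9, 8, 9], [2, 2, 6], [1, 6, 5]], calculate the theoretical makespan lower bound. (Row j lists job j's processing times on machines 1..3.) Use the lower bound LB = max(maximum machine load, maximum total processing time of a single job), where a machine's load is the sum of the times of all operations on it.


Machine loads:
  Machine 1: 5 + 9 + 2 + 1 = 17
  Machine 2: 1 + 8 + 2 + 6 = 17
  Machine 3: 7 + 9 + 6 + 5 = 27
Max machine load = 27
Job totals:
  Job 1: 13
  Job 2: 26
  Job 3: 10
  Job 4: 12
Max job total = 26
Lower bound = max(27, 26) = 27

27


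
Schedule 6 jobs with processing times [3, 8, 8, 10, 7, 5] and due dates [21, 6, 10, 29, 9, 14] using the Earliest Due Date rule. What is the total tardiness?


Sort by due date (EDD order): [(8, 6), (7, 9), (8, 10), (5, 14), (3, 21), (10, 29)]
Compute completion times and tardiness:
  Job 1: p=8, d=6, C=8, tardiness=max(0,8-6)=2
  Job 2: p=7, d=9, C=15, tardiness=max(0,15-9)=6
  Job 3: p=8, d=10, C=23, tardiness=max(0,23-10)=13
  Job 4: p=5, d=14, C=28, tardiness=max(0,28-14)=14
  Job 5: p=3, d=21, C=31, tardiness=max(0,31-21)=10
  Job 6: p=10, d=29, C=41, tardiness=max(0,41-29)=12
Total tardiness = 57

57


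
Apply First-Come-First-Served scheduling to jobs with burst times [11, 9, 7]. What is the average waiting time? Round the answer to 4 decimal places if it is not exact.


FCFS order (as given): [11, 9, 7]
Waiting times:
  Job 1: wait = 0
  Job 2: wait = 11
  Job 3: wait = 20
Sum of waiting times = 31
Average waiting time = 31/3 = 10.3333

10.3333


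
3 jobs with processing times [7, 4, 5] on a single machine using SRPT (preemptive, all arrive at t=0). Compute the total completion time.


Since all jobs arrive at t=0, SRPT equals SPT ordering.
SPT order: [4, 5, 7]
Completion times:
  Job 1: p=4, C=4
  Job 2: p=5, C=9
  Job 3: p=7, C=16
Total completion time = 4 + 9 + 16 = 29

29


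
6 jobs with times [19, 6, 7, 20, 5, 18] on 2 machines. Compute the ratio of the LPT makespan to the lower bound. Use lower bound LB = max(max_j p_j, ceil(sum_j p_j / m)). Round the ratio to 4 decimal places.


LPT order: [20, 19, 18, 7, 6, 5]
Machine loads after assignment: [38, 37]
LPT makespan = 38
Lower bound = max(max_job, ceil(total/2)) = max(20, 38) = 38
Ratio = 38 / 38 = 1.0

1.0


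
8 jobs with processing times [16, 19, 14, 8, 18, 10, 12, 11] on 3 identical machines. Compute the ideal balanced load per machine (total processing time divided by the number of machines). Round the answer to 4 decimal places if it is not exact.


Total processing time = 16 + 19 + 14 + 8 + 18 + 10 + 12 + 11 = 108
Number of machines = 3
Ideal balanced load = 108 / 3 = 36.0

36.0


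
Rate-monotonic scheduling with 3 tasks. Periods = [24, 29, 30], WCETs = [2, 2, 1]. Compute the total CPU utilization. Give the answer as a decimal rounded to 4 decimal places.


Compute individual utilizations (exact fractions):
  Task 1: C/T = 2/24 = 1/12 (approx. 0.0833)
  Task 2: C/T = 2/29 (approx. 0.069)
  Task 3: C/T = 1/30 (approx. 0.0333)
Total utilization U = 1/12 + 2/29 + 1/30 = 323/1740
Rounded to 4 decimal places: U = 0.1856
RM (Liu & Layland) bound for 3 tasks = 0.779763; compare with U = 323/1740 (approx. 0.185632)
U <= bound, so schedulable by RM sufficient condition.

0.1856


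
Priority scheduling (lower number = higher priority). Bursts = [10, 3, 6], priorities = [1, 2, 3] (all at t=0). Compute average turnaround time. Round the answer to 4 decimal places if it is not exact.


Sort by priority (ascending = highest first):
Order: [(1, 10), (2, 3), (3, 6)]
Completion times:
  Priority 1, burst=10, C=10
  Priority 2, burst=3, C=13
  Priority 3, burst=6, C=19
Average turnaround = 42/3 = 14.0

14.0


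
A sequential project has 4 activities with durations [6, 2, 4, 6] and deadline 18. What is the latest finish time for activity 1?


LF(activity 1) = deadline - sum of successor durations
Successors: activities 2 through 4 with durations [2, 4, 6]
Sum of successor durations = 12
LF = 18 - 12 = 6

6


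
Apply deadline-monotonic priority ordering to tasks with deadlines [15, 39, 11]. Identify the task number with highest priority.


Sort tasks by relative deadline (ascending):
  Task 3: deadline = 11
  Task 1: deadline = 15
  Task 2: deadline = 39
Priority order (highest first): [3, 1, 2]
Highest priority task = 3

3


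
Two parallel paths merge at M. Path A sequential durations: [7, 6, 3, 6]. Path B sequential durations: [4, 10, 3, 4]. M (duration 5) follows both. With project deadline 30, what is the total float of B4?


Forward pass: ES(B4) = sum of predecessors on chain B = 17
EF = ES + duration = 17 + 4 = 21
Backward pass: LF(M) = deadline = 30; LS(M) = 30 - 5 = 25
LF(B4) = LS(M) - sum(successors on chain B) = 25 - 0 = 25
LS = LF - duration = 25 - 4 = 21
Total float = LS - ES = 21 - 17 = 4

4


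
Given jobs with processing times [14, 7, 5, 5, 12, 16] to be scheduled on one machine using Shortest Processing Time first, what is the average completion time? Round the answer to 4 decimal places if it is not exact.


Sort jobs by processing time (SPT order): [5, 5, 7, 12, 14, 16]
Compute completion times sequentially:
  Job 1: processing = 5, completes at 5
  Job 2: processing = 5, completes at 10
  Job 3: processing = 7, completes at 17
  Job 4: processing = 12, completes at 29
  Job 5: processing = 14, completes at 43
  Job 6: processing = 16, completes at 59
Sum of completion times = 163
Average completion time = 163/6 = 27.1667

27.1667


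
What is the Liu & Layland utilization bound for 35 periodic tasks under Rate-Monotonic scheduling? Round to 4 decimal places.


Compute 2^(1/35) = 1.0200016094
Subtract 1: 1.0200016094 - 1 = 0.0200016094
Multiply by n: 35 * 0.0200016094 = 0.7000563290
Round to 4 dp: 0.7001

0.7001


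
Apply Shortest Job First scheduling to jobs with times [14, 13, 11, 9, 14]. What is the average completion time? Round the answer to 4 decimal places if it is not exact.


SJF order (ascending): [9, 11, 13, 14, 14]
Completion times:
  Job 1: burst=9, C=9
  Job 2: burst=11, C=20
  Job 3: burst=13, C=33
  Job 4: burst=14, C=47
  Job 5: burst=14, C=61
Average completion = 170/5 = 34.0

34.0


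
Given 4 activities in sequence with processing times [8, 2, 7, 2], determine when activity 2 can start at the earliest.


Activity 2 starts after activities 1 through 1 complete.
Predecessor durations: [8]
ES = 8 = 8

8


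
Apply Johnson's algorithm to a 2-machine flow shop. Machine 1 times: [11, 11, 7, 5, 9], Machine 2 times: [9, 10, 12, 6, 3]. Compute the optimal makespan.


Apply Johnson's rule:
  Group 1 (a <= b): [(4, 5, 6), (3, 7, 12)]
  Group 2 (a > b): [(2, 11, 10), (1, 11, 9), (5, 9, 3)]
Optimal job order: [4, 3, 2, 1, 5]
Schedule:
  Job 4: M1 done at 5, M2 done at 11
  Job 3: M1 done at 12, M2 done at 24
  Job 2: M1 done at 23, M2 done at 34
  Job 1: M1 done at 34, M2 done at 43
  Job 5: M1 done at 43, M2 done at 46
Makespan = 46

46


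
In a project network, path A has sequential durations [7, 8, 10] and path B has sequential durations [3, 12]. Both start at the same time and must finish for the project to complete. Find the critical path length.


Path A total = 7 + 8 + 10 = 25
Path B total = 3 + 12 = 15
Critical path = longest path = max(25, 15) = 25

25


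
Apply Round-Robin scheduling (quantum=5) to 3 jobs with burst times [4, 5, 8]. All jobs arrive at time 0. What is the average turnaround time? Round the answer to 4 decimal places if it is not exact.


Time quantum = 5
Execution trace:
  J1 runs 4 units, time = 4
  J2 runs 5 units, time = 9
  J3 runs 5 units, time = 14
  J3 runs 3 units, time = 17
Finish times: [4, 9, 17]
Average turnaround = 30/3 = 10.0

10.0


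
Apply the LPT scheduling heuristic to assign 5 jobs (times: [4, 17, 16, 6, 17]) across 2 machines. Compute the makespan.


Sort jobs in decreasing order (LPT): [17, 17, 16, 6, 4]
Assign each job to the least loaded machine:
  Machine 1: jobs [17, 16], load = 33
  Machine 2: jobs [17, 6, 4], load = 27
Makespan = max load = 33

33


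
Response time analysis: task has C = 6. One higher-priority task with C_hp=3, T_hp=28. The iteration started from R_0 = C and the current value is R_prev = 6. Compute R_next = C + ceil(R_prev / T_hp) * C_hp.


R_next = C + ceil(R_prev / T_hp) * C_hp
ceil(6 / 28) = ceil(0.2143) = 1
Interference = 1 * 3 = 3
R_next = 6 + 3 = 9

9


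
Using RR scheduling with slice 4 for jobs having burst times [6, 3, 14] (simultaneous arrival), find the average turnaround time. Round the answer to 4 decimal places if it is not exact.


Time quantum = 4
Execution trace:
  J1 runs 4 units, time = 4
  J2 runs 3 units, time = 7
  J3 runs 4 units, time = 11
  J1 runs 2 units, time = 13
  J3 runs 4 units, time = 17
  J3 runs 4 units, time = 21
  J3 runs 2 units, time = 23
Finish times: [13, 7, 23]
Average turnaround = 43/3 = 14.3333

14.3333


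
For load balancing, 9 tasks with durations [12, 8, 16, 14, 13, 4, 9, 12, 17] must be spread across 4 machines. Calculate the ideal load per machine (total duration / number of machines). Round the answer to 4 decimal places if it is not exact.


Total processing time = 12 + 8 + 16 + 14 + 13 + 4 + 9 + 12 + 17 = 105
Number of machines = 4
Ideal balanced load = 105 / 4 = 26.25

26.25


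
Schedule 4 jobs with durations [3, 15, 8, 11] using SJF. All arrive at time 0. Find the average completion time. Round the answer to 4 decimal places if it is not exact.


SJF order (ascending): [3, 8, 11, 15]
Completion times:
  Job 1: burst=3, C=3
  Job 2: burst=8, C=11
  Job 3: burst=11, C=22
  Job 4: burst=15, C=37
Average completion = 73/4 = 18.25

18.25


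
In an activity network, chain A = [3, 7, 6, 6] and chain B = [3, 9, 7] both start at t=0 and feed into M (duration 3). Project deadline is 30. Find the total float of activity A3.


Forward pass: ES(A3) = sum of predecessors on chain A = 10
EF = ES + duration = 10 + 6 = 16
Backward pass: LF(M) = deadline = 30; LS(M) = 30 - 3 = 27
LF(A3) = LS(M) - sum(successors on chain A) = 27 - 6 = 21
LS = LF - duration = 21 - 6 = 15
Total float = LS - ES = 15 - 10 = 5

5


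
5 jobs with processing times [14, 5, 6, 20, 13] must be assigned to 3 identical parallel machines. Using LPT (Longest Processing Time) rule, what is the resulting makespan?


Sort jobs in decreasing order (LPT): [20, 14, 13, 6, 5]
Assign each job to the least loaded machine:
  Machine 1: jobs [20], load = 20
  Machine 2: jobs [14, 5], load = 19
  Machine 3: jobs [13, 6], load = 19
Makespan = max load = 20

20


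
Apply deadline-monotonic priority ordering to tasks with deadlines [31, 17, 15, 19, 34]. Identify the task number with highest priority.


Sort tasks by relative deadline (ascending):
  Task 3: deadline = 15
  Task 2: deadline = 17
  Task 4: deadline = 19
  Task 1: deadline = 31
  Task 5: deadline = 34
Priority order (highest first): [3, 2, 4, 1, 5]
Highest priority task = 3

3


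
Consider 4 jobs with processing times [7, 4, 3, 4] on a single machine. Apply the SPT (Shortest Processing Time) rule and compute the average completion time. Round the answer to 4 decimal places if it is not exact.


Sort jobs by processing time (SPT order): [3, 4, 4, 7]
Compute completion times sequentially:
  Job 1: processing = 3, completes at 3
  Job 2: processing = 4, completes at 7
  Job 3: processing = 4, completes at 11
  Job 4: processing = 7, completes at 18
Sum of completion times = 39
Average completion time = 39/4 = 9.75

9.75


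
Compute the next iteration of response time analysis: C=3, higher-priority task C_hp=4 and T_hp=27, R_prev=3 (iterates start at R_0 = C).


R_next = C + ceil(R_prev / T_hp) * C_hp
ceil(3 / 27) = ceil(0.1111) = 1
Interference = 1 * 4 = 4
R_next = 3 + 4 = 7

7


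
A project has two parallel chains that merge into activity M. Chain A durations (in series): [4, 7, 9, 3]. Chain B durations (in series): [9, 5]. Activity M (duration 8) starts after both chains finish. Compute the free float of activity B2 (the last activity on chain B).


ES(B2) = sum of predecessors on chain B = 9
EF(B2) = ES + duration = 9 + 5 = 14
Successor of B2 is M. ES(M) = max(sum(A), sum(B)) = max(23, 14) = 23
Free float = ES(successor) - EF(current) = 23 - 14 = 9

9


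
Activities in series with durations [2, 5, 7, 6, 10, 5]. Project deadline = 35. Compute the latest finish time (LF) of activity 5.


LF(activity 5) = deadline - sum of successor durations
Successors: activities 6 through 6 with durations [5]
Sum of successor durations = 5
LF = 35 - 5 = 30

30


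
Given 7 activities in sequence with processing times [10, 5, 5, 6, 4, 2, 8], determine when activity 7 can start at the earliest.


Activity 7 starts after activities 1 through 6 complete.
Predecessor durations: [10, 5, 5, 6, 4, 2]
ES = 10 + 5 + 5 + 6 + 4 + 2 = 32

32


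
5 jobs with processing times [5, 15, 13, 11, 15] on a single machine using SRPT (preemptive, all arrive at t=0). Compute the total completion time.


Since all jobs arrive at t=0, SRPT equals SPT ordering.
SPT order: [5, 11, 13, 15, 15]
Completion times:
  Job 1: p=5, C=5
  Job 2: p=11, C=16
  Job 3: p=13, C=29
  Job 4: p=15, C=44
  Job 5: p=15, C=59
Total completion time = 5 + 16 + 29 + 44 + 59 = 153

153


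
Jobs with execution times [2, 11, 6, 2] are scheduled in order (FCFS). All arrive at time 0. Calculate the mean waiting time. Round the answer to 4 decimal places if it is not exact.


FCFS order (as given): [2, 11, 6, 2]
Waiting times:
  Job 1: wait = 0
  Job 2: wait = 2
  Job 3: wait = 13
  Job 4: wait = 19
Sum of waiting times = 34
Average waiting time = 34/4 = 8.5

8.5


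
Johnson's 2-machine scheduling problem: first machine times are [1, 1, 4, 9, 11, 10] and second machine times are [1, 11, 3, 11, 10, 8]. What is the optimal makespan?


Apply Johnson's rule:
  Group 1 (a <= b): [(1, 1, 1), (2, 1, 11), (4, 9, 11)]
  Group 2 (a > b): [(5, 11, 10), (6, 10, 8), (3, 4, 3)]
Optimal job order: [1, 2, 4, 5, 6, 3]
Schedule:
  Job 1: M1 done at 1, M2 done at 2
  Job 2: M1 done at 2, M2 done at 13
  Job 4: M1 done at 11, M2 done at 24
  Job 5: M1 done at 22, M2 done at 34
  Job 6: M1 done at 32, M2 done at 42
  Job 3: M1 done at 36, M2 done at 45
Makespan = 45

45


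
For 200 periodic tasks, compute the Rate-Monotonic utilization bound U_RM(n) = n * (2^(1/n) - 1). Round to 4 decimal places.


Compute 2^(1/200) = 1.0034717485
Subtract 1: 1.0034717485 - 1 = 0.0034717485
Multiply by n: 200 * 0.0034717485 = 0.6943497000
Round to 4 dp: 0.6943

0.6943


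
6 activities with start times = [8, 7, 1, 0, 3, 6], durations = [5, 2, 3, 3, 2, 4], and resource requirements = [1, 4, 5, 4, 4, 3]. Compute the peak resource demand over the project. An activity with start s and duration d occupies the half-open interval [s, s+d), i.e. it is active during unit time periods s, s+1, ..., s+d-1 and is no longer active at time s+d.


Each activity i is active on [start_i, start_i + duration_i).
Compute total resource usage per time slot:
  t=0: active resources = [4], total = 4
  t=1: active resources = [5, 4], total = 9
  t=2: active resources = [5, 4], total = 9
  t=3: active resources = [5, 4], total = 9
  t=4: active resources = [4], total = 4
  t=5: active resources = [], total = 0
  t=6: active resources = [3], total = 3
  t=7: active resources = [4, 3], total = 7
  t=8: active resources = [1, 4, 3], total = 8
  t=9: active resources = [1, 3], total = 4
  t=10: active resources = [1], total = 1
  t=11: active resources = [1], total = 1
  t=12: active resources = [1], total = 1
Peak resource demand = 9

9
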